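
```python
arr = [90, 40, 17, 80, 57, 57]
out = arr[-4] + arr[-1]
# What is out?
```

arr has length 6. Negative index -4 maps to positive index 6 + (-4) = 2. arr[2] = 17.
arr has length 6. Negative index -1 maps to positive index 6 + (-1) = 5. arr[5] = 57.
Sum: 17 + 57 = 74.

74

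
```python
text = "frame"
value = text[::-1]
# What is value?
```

text has length 5. The slice text[::-1] selects indices [4, 3, 2, 1, 0] (4->'e', 3->'m', 2->'a', 1->'r', 0->'f'), giving 'emarf'.

'emarf'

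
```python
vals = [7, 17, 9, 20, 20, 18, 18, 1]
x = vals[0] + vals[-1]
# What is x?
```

vals has length 8. vals[0] = 7.
vals has length 8. Negative index -1 maps to positive index 8 + (-1) = 7. vals[7] = 1.
Sum: 7 + 1 = 8.

8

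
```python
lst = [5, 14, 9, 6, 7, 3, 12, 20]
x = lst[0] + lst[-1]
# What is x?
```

lst has length 8. lst[0] = 5.
lst has length 8. Negative index -1 maps to positive index 8 + (-1) = 7. lst[7] = 20.
Sum: 5 + 20 = 25.

25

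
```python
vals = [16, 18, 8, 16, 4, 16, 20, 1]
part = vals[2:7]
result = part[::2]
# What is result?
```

vals has length 8. The slice vals[2:7] selects indices [2, 3, 4, 5, 6] (2->8, 3->16, 4->4, 5->16, 6->20), giving [8, 16, 4, 16, 20]. So part = [8, 16, 4, 16, 20]. part has length 5. The slice part[::2] selects indices [0, 2, 4] (0->8, 2->4, 4->20), giving [8, 4, 20].

[8, 4, 20]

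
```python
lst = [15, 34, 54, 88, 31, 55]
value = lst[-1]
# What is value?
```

lst has length 6. Negative index -1 maps to positive index 6 + (-1) = 5. lst[5] = 55.

55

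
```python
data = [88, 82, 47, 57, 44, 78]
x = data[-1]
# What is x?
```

data has length 6. Negative index -1 maps to positive index 6 + (-1) = 5. data[5] = 78.

78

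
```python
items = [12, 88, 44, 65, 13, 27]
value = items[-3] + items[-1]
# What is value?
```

items has length 6. Negative index -3 maps to positive index 6 + (-3) = 3. items[3] = 65.
items has length 6. Negative index -1 maps to positive index 6 + (-1) = 5. items[5] = 27.
Sum: 65 + 27 = 92.

92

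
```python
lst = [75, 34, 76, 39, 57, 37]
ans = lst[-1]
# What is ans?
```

lst has length 6. Negative index -1 maps to positive index 6 + (-1) = 5. lst[5] = 37.

37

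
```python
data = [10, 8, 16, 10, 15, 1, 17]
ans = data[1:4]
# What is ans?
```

data has length 7. The slice data[1:4] selects indices [1, 2, 3] (1->8, 2->16, 3->10), giving [8, 16, 10].

[8, 16, 10]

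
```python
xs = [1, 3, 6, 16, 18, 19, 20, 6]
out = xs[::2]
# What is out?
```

xs has length 8. The slice xs[::2] selects indices [0, 2, 4, 6] (0->1, 2->6, 4->18, 6->20), giving [1, 6, 18, 20].

[1, 6, 18, 20]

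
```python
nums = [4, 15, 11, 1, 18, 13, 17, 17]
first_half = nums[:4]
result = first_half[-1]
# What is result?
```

nums has length 8. The slice nums[:4] selects indices [0, 1, 2, 3] (0->4, 1->15, 2->11, 3->1), giving [4, 15, 11, 1]. So first_half = [4, 15, 11, 1]. Then first_half[-1] = 1.

1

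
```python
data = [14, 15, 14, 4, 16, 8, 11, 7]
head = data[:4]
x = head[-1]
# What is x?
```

data has length 8. The slice data[:4] selects indices [0, 1, 2, 3] (0->14, 1->15, 2->14, 3->4), giving [14, 15, 14, 4]. So head = [14, 15, 14, 4]. Then head[-1] = 4.

4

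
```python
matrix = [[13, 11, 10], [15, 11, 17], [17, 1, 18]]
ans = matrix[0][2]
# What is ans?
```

matrix[0] = [13, 11, 10]. Taking column 2 of that row yields 10.

10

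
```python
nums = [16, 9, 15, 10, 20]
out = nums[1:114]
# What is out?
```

nums has length 5. The slice nums[1:114] selects indices [1, 2, 3, 4] (1->9, 2->15, 3->10, 4->20), giving [9, 15, 10, 20].

[9, 15, 10, 20]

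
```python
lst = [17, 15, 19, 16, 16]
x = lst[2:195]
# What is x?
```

lst has length 5. The slice lst[2:195] selects indices [2, 3, 4] (2->19, 3->16, 4->16), giving [19, 16, 16].

[19, 16, 16]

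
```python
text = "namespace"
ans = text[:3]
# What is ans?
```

text has length 9. The slice text[:3] selects indices [0, 1, 2] (0->'n', 1->'a', 2->'m'), giving 'nam'.

'nam'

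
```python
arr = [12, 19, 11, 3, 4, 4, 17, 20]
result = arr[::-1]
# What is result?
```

arr has length 8. The slice arr[::-1] selects indices [7, 6, 5, 4, 3, 2, 1, 0] (7->20, 6->17, 5->4, 4->4, 3->3, 2->11, 1->19, 0->12), giving [20, 17, 4, 4, 3, 11, 19, 12].

[20, 17, 4, 4, 3, 11, 19, 12]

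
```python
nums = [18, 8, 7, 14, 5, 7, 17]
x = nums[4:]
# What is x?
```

nums has length 7. The slice nums[4:] selects indices [4, 5, 6] (4->5, 5->7, 6->17), giving [5, 7, 17].

[5, 7, 17]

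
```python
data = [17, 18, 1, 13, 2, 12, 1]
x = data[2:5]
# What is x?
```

data has length 7. The slice data[2:5] selects indices [2, 3, 4] (2->1, 3->13, 4->2), giving [1, 13, 2].

[1, 13, 2]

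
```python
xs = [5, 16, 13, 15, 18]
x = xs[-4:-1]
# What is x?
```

xs has length 5. The slice xs[-4:-1] selects indices [1, 2, 3] (1->16, 2->13, 3->15), giving [16, 13, 15].

[16, 13, 15]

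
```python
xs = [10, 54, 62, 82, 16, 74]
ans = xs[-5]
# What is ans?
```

xs has length 6. Negative index -5 maps to positive index 6 + (-5) = 1. xs[1] = 54.

54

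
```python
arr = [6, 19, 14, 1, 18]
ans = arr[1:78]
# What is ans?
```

arr has length 5. The slice arr[1:78] selects indices [1, 2, 3, 4] (1->19, 2->14, 3->1, 4->18), giving [19, 14, 1, 18].

[19, 14, 1, 18]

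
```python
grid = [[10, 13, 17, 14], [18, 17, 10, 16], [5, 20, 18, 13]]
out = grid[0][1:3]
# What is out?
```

grid[0] = [10, 13, 17, 14]. grid[0] has length 4. The slice grid[0][1:3] selects indices [1, 2] (1->13, 2->17), giving [13, 17].

[13, 17]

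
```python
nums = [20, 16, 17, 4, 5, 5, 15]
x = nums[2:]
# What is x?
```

nums has length 7. The slice nums[2:] selects indices [2, 3, 4, 5, 6] (2->17, 3->4, 4->5, 5->5, 6->15), giving [17, 4, 5, 5, 15].

[17, 4, 5, 5, 15]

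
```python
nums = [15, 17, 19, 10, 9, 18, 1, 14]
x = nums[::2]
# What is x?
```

nums has length 8. The slice nums[::2] selects indices [0, 2, 4, 6] (0->15, 2->19, 4->9, 6->1), giving [15, 19, 9, 1].

[15, 19, 9, 1]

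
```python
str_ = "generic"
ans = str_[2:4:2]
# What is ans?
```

str_ has length 7. The slice str_[2:4:2] selects indices [2] (2->'n'), giving 'n'.

'n'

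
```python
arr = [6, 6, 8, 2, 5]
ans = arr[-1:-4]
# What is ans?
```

arr has length 5. The slice arr[-1:-4] resolves to an empty index range, so the result is [].

[]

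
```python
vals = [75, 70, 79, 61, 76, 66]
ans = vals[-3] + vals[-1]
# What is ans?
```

vals has length 6. Negative index -3 maps to positive index 6 + (-3) = 3. vals[3] = 61.
vals has length 6. Negative index -1 maps to positive index 6 + (-1) = 5. vals[5] = 66.
Sum: 61 + 66 = 127.

127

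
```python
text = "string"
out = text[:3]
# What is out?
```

text has length 6. The slice text[:3] selects indices [0, 1, 2] (0->'s', 1->'t', 2->'r'), giving 'str'.

'str'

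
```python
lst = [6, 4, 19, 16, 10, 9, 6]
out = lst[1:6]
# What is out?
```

lst has length 7. The slice lst[1:6] selects indices [1, 2, 3, 4, 5] (1->4, 2->19, 3->16, 4->10, 5->9), giving [4, 19, 16, 10, 9].

[4, 19, 16, 10, 9]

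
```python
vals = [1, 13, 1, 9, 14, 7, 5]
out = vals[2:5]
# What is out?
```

vals has length 7. The slice vals[2:5] selects indices [2, 3, 4] (2->1, 3->9, 4->14), giving [1, 9, 14].

[1, 9, 14]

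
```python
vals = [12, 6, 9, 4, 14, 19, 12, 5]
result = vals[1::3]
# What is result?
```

vals has length 8. The slice vals[1::3] selects indices [1, 4, 7] (1->6, 4->14, 7->5), giving [6, 14, 5].

[6, 14, 5]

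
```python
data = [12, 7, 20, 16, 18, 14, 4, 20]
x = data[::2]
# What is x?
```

data has length 8. The slice data[::2] selects indices [0, 2, 4, 6] (0->12, 2->20, 4->18, 6->4), giving [12, 20, 18, 4].

[12, 20, 18, 4]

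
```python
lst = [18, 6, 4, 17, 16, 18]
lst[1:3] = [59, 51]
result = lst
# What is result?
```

lst starts as [18, 6, 4, 17, 16, 18] (length 6). The slice lst[1:3] covers indices [1, 2] with values [6, 4]. Replacing that slice with [59, 51] (same length) produces [18, 59, 51, 17, 16, 18].

[18, 59, 51, 17, 16, 18]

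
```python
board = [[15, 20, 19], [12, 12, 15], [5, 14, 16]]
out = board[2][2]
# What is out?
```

board[2] = [5, 14, 16]. Taking column 2 of that row yields 16.

16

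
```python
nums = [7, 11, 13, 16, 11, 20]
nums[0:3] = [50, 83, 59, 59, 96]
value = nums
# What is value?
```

nums starts as [7, 11, 13, 16, 11, 20] (length 6). The slice nums[0:3] covers indices [0, 1, 2] with values [7, 11, 13]. Replacing that slice with [50, 83, 59, 59, 96] (different length) produces [50, 83, 59, 59, 96, 16, 11, 20].

[50, 83, 59, 59, 96, 16, 11, 20]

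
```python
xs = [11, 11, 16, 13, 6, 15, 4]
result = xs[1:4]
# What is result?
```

xs has length 7. The slice xs[1:4] selects indices [1, 2, 3] (1->11, 2->16, 3->13), giving [11, 16, 13].

[11, 16, 13]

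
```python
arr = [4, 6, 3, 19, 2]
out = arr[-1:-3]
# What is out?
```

arr has length 5. The slice arr[-1:-3] resolves to an empty index range, so the result is [].

[]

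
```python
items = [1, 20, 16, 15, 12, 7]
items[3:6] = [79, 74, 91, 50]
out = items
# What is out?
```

items starts as [1, 20, 16, 15, 12, 7] (length 6). The slice items[3:6] covers indices [3, 4, 5] with values [15, 12, 7]. Replacing that slice with [79, 74, 91, 50] (different length) produces [1, 20, 16, 79, 74, 91, 50].

[1, 20, 16, 79, 74, 91, 50]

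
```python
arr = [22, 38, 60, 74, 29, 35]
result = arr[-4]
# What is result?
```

arr has length 6. Negative index -4 maps to positive index 6 + (-4) = 2. arr[2] = 60.

60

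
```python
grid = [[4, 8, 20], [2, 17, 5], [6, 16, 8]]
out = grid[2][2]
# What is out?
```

grid[2] = [6, 16, 8]. Taking column 2 of that row yields 8.

8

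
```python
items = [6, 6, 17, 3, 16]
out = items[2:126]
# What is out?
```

items has length 5. The slice items[2:126] selects indices [2, 3, 4] (2->17, 3->3, 4->16), giving [17, 3, 16].

[17, 3, 16]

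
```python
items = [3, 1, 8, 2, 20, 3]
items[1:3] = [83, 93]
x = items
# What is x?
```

items starts as [3, 1, 8, 2, 20, 3] (length 6). The slice items[1:3] covers indices [1, 2] with values [1, 8]. Replacing that slice with [83, 93] (same length) produces [3, 83, 93, 2, 20, 3].

[3, 83, 93, 2, 20, 3]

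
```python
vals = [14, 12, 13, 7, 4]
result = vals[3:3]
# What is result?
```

vals has length 5. The slice vals[3:3] resolves to an empty index range, so the result is [].

[]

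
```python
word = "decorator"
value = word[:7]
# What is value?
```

word has length 9. The slice word[:7] selects indices [0, 1, 2, 3, 4, 5, 6] (0->'d', 1->'e', 2->'c', 3->'o', 4->'r', 5->'a', 6->'t'), giving 'decorat'.

'decorat'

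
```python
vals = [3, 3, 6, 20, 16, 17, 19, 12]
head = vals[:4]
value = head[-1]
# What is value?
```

vals has length 8. The slice vals[:4] selects indices [0, 1, 2, 3] (0->3, 1->3, 2->6, 3->20), giving [3, 3, 6, 20]. So head = [3, 3, 6, 20]. Then head[-1] = 20.

20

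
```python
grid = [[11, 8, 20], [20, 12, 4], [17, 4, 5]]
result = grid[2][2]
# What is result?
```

grid[2] = [17, 4, 5]. Taking column 2 of that row yields 5.

5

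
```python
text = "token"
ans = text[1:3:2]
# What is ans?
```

text has length 5. The slice text[1:3:2] selects indices [1] (1->'o'), giving 'o'.

'o'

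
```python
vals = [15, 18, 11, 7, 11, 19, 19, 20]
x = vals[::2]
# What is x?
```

vals has length 8. The slice vals[::2] selects indices [0, 2, 4, 6] (0->15, 2->11, 4->11, 6->19), giving [15, 11, 11, 19].

[15, 11, 11, 19]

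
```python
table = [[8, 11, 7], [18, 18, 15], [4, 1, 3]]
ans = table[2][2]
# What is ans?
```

table[2] = [4, 1, 3]. Taking column 2 of that row yields 3.

3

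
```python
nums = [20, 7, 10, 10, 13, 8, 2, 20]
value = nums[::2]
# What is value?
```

nums has length 8. The slice nums[::2] selects indices [0, 2, 4, 6] (0->20, 2->10, 4->13, 6->2), giving [20, 10, 13, 2].

[20, 10, 13, 2]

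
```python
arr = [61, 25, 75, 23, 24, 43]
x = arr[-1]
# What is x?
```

arr has length 6. Negative index -1 maps to positive index 6 + (-1) = 5. arr[5] = 43.

43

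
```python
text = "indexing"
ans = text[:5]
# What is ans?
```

text has length 8. The slice text[:5] selects indices [0, 1, 2, 3, 4] (0->'i', 1->'n', 2->'d', 3->'e', 4->'x'), giving 'index'.

'index'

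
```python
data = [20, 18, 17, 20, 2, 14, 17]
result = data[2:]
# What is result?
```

data has length 7. The slice data[2:] selects indices [2, 3, 4, 5, 6] (2->17, 3->20, 4->2, 5->14, 6->17), giving [17, 20, 2, 14, 17].

[17, 20, 2, 14, 17]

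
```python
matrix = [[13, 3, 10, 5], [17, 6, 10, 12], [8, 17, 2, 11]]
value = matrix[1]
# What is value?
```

matrix has 3 rows. Row 1 is [17, 6, 10, 12].

[17, 6, 10, 12]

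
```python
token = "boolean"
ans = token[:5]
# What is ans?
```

token has length 7. The slice token[:5] selects indices [0, 1, 2, 3, 4] (0->'b', 1->'o', 2->'o', 3->'l', 4->'e'), giving 'boole'.

'boole'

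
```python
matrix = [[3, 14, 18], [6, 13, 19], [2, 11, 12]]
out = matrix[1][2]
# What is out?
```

matrix[1] = [6, 13, 19]. Taking column 2 of that row yields 19.

19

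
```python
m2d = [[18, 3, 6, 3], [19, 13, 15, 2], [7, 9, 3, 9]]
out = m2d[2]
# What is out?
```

m2d has 3 rows. Row 2 is [7, 9, 3, 9].

[7, 9, 3, 9]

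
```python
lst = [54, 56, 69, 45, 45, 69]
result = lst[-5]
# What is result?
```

lst has length 6. Negative index -5 maps to positive index 6 + (-5) = 1. lst[1] = 56.

56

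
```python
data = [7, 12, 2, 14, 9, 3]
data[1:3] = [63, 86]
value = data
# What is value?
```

data starts as [7, 12, 2, 14, 9, 3] (length 6). The slice data[1:3] covers indices [1, 2] with values [12, 2]. Replacing that slice with [63, 86] (same length) produces [7, 63, 86, 14, 9, 3].

[7, 63, 86, 14, 9, 3]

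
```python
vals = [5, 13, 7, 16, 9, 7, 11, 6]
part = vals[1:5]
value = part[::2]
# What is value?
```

vals has length 8. The slice vals[1:5] selects indices [1, 2, 3, 4] (1->13, 2->7, 3->16, 4->9), giving [13, 7, 16, 9]. So part = [13, 7, 16, 9]. part has length 4. The slice part[::2] selects indices [0, 2] (0->13, 2->16), giving [13, 16].

[13, 16]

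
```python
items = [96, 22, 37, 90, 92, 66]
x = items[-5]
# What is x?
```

items has length 6. Negative index -5 maps to positive index 6 + (-5) = 1. items[1] = 22.

22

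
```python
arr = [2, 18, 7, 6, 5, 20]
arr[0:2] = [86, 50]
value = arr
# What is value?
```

arr starts as [2, 18, 7, 6, 5, 20] (length 6). The slice arr[0:2] covers indices [0, 1] with values [2, 18]. Replacing that slice with [86, 50] (same length) produces [86, 50, 7, 6, 5, 20].

[86, 50, 7, 6, 5, 20]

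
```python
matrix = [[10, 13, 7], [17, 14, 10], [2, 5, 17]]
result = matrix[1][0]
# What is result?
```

matrix[1] = [17, 14, 10]. Taking column 0 of that row yields 17.

17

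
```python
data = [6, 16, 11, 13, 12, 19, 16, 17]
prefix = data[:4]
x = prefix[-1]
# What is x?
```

data has length 8. The slice data[:4] selects indices [0, 1, 2, 3] (0->6, 1->16, 2->11, 3->13), giving [6, 16, 11, 13]. So prefix = [6, 16, 11, 13]. Then prefix[-1] = 13.

13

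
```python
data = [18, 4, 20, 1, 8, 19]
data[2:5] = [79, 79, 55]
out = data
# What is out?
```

data starts as [18, 4, 20, 1, 8, 19] (length 6). The slice data[2:5] covers indices [2, 3, 4] with values [20, 1, 8]. Replacing that slice with [79, 79, 55] (same length) produces [18, 4, 79, 79, 55, 19].

[18, 4, 79, 79, 55, 19]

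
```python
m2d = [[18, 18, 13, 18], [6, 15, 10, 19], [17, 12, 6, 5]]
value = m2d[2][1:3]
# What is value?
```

m2d[2] = [17, 12, 6, 5]. m2d[2] has length 4. The slice m2d[2][1:3] selects indices [1, 2] (1->12, 2->6), giving [12, 6].

[12, 6]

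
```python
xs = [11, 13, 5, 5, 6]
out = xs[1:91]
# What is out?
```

xs has length 5. The slice xs[1:91] selects indices [1, 2, 3, 4] (1->13, 2->5, 3->5, 4->6), giving [13, 5, 5, 6].

[13, 5, 5, 6]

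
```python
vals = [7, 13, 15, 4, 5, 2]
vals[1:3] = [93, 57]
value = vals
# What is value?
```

vals starts as [7, 13, 15, 4, 5, 2] (length 6). The slice vals[1:3] covers indices [1, 2] with values [13, 15]. Replacing that slice with [93, 57] (same length) produces [7, 93, 57, 4, 5, 2].

[7, 93, 57, 4, 5, 2]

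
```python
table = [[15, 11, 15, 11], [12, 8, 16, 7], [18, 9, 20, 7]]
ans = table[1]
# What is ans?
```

table has 3 rows. Row 1 is [12, 8, 16, 7].

[12, 8, 16, 7]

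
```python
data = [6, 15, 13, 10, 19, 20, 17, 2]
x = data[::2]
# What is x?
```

data has length 8. The slice data[::2] selects indices [0, 2, 4, 6] (0->6, 2->13, 4->19, 6->17), giving [6, 13, 19, 17].

[6, 13, 19, 17]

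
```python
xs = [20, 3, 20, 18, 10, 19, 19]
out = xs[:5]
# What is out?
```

xs has length 7. The slice xs[:5] selects indices [0, 1, 2, 3, 4] (0->20, 1->3, 2->20, 3->18, 4->10), giving [20, 3, 20, 18, 10].

[20, 3, 20, 18, 10]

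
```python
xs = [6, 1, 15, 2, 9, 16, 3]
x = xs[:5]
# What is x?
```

xs has length 7. The slice xs[:5] selects indices [0, 1, 2, 3, 4] (0->6, 1->1, 2->15, 3->2, 4->9), giving [6, 1, 15, 2, 9].

[6, 1, 15, 2, 9]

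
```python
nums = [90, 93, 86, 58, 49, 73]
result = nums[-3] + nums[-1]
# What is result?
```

nums has length 6. Negative index -3 maps to positive index 6 + (-3) = 3. nums[3] = 58.
nums has length 6. Negative index -1 maps to positive index 6 + (-1) = 5. nums[5] = 73.
Sum: 58 + 73 = 131.

131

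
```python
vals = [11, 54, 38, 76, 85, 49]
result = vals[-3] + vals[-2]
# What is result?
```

vals has length 6. Negative index -3 maps to positive index 6 + (-3) = 3. vals[3] = 76.
vals has length 6. Negative index -2 maps to positive index 6 + (-2) = 4. vals[4] = 85.
Sum: 76 + 85 = 161.

161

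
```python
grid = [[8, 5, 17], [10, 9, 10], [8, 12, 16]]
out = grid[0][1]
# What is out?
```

grid[0] = [8, 5, 17]. Taking column 1 of that row yields 5.

5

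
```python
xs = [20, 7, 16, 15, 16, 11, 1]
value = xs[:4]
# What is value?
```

xs has length 7. The slice xs[:4] selects indices [0, 1, 2, 3] (0->20, 1->7, 2->16, 3->15), giving [20, 7, 16, 15].

[20, 7, 16, 15]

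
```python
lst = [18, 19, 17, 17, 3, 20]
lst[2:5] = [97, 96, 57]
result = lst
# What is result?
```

lst starts as [18, 19, 17, 17, 3, 20] (length 6). The slice lst[2:5] covers indices [2, 3, 4] with values [17, 17, 3]. Replacing that slice with [97, 96, 57] (same length) produces [18, 19, 97, 96, 57, 20].

[18, 19, 97, 96, 57, 20]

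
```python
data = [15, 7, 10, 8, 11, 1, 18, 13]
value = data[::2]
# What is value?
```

data has length 8. The slice data[::2] selects indices [0, 2, 4, 6] (0->15, 2->10, 4->11, 6->18), giving [15, 10, 11, 18].

[15, 10, 11, 18]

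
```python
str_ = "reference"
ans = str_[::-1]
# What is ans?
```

str_ has length 9. The slice str_[::-1] selects indices [8, 7, 6, 5, 4, 3, 2, 1, 0] (8->'e', 7->'c', 6->'n', 5->'e', 4->'r', 3->'e', 2->'f', 1->'e', 0->'r'), giving 'ecnerefer'.

'ecnerefer'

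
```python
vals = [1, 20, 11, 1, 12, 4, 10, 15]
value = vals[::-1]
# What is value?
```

vals has length 8. The slice vals[::-1] selects indices [7, 6, 5, 4, 3, 2, 1, 0] (7->15, 6->10, 5->4, 4->12, 3->1, 2->11, 1->20, 0->1), giving [15, 10, 4, 12, 1, 11, 20, 1].

[15, 10, 4, 12, 1, 11, 20, 1]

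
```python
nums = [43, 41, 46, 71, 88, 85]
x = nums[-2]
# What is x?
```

nums has length 6. Negative index -2 maps to positive index 6 + (-2) = 4. nums[4] = 88.

88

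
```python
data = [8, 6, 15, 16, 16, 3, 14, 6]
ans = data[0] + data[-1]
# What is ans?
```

data has length 8. data[0] = 8.
data has length 8. Negative index -1 maps to positive index 8 + (-1) = 7. data[7] = 6.
Sum: 8 + 6 = 14.

14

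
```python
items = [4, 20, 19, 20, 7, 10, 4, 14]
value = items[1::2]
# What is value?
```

items has length 8. The slice items[1::2] selects indices [1, 3, 5, 7] (1->20, 3->20, 5->10, 7->14), giving [20, 20, 10, 14].

[20, 20, 10, 14]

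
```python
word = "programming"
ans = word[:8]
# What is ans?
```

word has length 11. The slice word[:8] selects indices [0, 1, 2, 3, 4, 5, 6, 7] (0->'p', 1->'r', 2->'o', 3->'g', 4->'r', 5->'a', 6->'m', 7->'m'), giving 'programm'.

'programm'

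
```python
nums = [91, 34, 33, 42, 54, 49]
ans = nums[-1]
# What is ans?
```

nums has length 6. Negative index -1 maps to positive index 6 + (-1) = 5. nums[5] = 49.

49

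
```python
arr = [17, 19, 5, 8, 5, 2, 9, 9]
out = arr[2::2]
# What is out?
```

arr has length 8. The slice arr[2::2] selects indices [2, 4, 6] (2->5, 4->5, 6->9), giving [5, 5, 9].

[5, 5, 9]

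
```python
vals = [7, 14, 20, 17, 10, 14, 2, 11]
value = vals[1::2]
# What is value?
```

vals has length 8. The slice vals[1::2] selects indices [1, 3, 5, 7] (1->14, 3->17, 5->14, 7->11), giving [14, 17, 14, 11].

[14, 17, 14, 11]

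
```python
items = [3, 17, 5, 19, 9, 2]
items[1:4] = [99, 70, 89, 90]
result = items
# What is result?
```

items starts as [3, 17, 5, 19, 9, 2] (length 6). The slice items[1:4] covers indices [1, 2, 3] with values [17, 5, 19]. Replacing that slice with [99, 70, 89, 90] (different length) produces [3, 99, 70, 89, 90, 9, 2].

[3, 99, 70, 89, 90, 9, 2]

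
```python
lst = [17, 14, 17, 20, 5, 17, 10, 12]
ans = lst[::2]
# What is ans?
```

lst has length 8. The slice lst[::2] selects indices [0, 2, 4, 6] (0->17, 2->17, 4->5, 6->10), giving [17, 17, 5, 10].

[17, 17, 5, 10]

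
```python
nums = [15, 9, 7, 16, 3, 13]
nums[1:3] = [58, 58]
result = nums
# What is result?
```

nums starts as [15, 9, 7, 16, 3, 13] (length 6). The slice nums[1:3] covers indices [1, 2] with values [9, 7]. Replacing that slice with [58, 58] (same length) produces [15, 58, 58, 16, 3, 13].

[15, 58, 58, 16, 3, 13]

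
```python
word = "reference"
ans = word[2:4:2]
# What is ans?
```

word has length 9. The slice word[2:4:2] selects indices [2] (2->'f'), giving 'f'.

'f'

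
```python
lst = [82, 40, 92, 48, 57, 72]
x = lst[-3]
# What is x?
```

lst has length 6. Negative index -3 maps to positive index 6 + (-3) = 3. lst[3] = 48.

48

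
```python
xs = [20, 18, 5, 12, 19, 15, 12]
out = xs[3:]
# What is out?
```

xs has length 7. The slice xs[3:] selects indices [3, 4, 5, 6] (3->12, 4->19, 5->15, 6->12), giving [12, 19, 15, 12].

[12, 19, 15, 12]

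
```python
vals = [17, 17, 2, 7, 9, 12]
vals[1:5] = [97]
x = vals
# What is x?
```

vals starts as [17, 17, 2, 7, 9, 12] (length 6). The slice vals[1:5] covers indices [1, 2, 3, 4] with values [17, 2, 7, 9]. Replacing that slice with [97] (different length) produces [17, 97, 12].

[17, 97, 12]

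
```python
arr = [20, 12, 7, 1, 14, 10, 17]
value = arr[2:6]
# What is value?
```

arr has length 7. The slice arr[2:6] selects indices [2, 3, 4, 5] (2->7, 3->1, 4->14, 5->10), giving [7, 1, 14, 10].

[7, 1, 14, 10]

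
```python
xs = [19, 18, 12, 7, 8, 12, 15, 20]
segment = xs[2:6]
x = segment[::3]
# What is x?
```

xs has length 8. The slice xs[2:6] selects indices [2, 3, 4, 5] (2->12, 3->7, 4->8, 5->12), giving [12, 7, 8, 12]. So segment = [12, 7, 8, 12]. segment has length 4. The slice segment[::3] selects indices [0, 3] (0->12, 3->12), giving [12, 12].

[12, 12]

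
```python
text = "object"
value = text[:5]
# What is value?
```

text has length 6. The slice text[:5] selects indices [0, 1, 2, 3, 4] (0->'o', 1->'b', 2->'j', 3->'e', 4->'c'), giving 'objec'.

'objec'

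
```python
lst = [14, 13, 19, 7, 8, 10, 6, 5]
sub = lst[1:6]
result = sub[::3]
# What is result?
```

lst has length 8. The slice lst[1:6] selects indices [1, 2, 3, 4, 5] (1->13, 2->19, 3->7, 4->8, 5->10), giving [13, 19, 7, 8, 10]. So sub = [13, 19, 7, 8, 10]. sub has length 5. The slice sub[::3] selects indices [0, 3] (0->13, 3->8), giving [13, 8].

[13, 8]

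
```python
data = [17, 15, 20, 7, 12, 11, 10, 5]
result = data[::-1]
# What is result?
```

data has length 8. The slice data[::-1] selects indices [7, 6, 5, 4, 3, 2, 1, 0] (7->5, 6->10, 5->11, 4->12, 3->7, 2->20, 1->15, 0->17), giving [5, 10, 11, 12, 7, 20, 15, 17].

[5, 10, 11, 12, 7, 20, 15, 17]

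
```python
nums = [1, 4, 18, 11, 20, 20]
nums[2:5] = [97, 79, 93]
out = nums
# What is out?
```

nums starts as [1, 4, 18, 11, 20, 20] (length 6). The slice nums[2:5] covers indices [2, 3, 4] with values [18, 11, 20]. Replacing that slice with [97, 79, 93] (same length) produces [1, 4, 97, 79, 93, 20].

[1, 4, 97, 79, 93, 20]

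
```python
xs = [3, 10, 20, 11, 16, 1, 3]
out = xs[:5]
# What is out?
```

xs has length 7. The slice xs[:5] selects indices [0, 1, 2, 3, 4] (0->3, 1->10, 2->20, 3->11, 4->16), giving [3, 10, 20, 11, 16].

[3, 10, 20, 11, 16]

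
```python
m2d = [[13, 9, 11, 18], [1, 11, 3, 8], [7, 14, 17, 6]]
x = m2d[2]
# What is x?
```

m2d has 3 rows. Row 2 is [7, 14, 17, 6].

[7, 14, 17, 6]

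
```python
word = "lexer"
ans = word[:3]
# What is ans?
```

word has length 5. The slice word[:3] selects indices [0, 1, 2] (0->'l', 1->'e', 2->'x'), giving 'lex'.

'lex'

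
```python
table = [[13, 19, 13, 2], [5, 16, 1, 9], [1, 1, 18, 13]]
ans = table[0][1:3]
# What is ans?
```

table[0] = [13, 19, 13, 2]. table[0] has length 4. The slice table[0][1:3] selects indices [1, 2] (1->19, 2->13), giving [19, 13].

[19, 13]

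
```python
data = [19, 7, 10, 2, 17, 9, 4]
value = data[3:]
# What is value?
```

data has length 7. The slice data[3:] selects indices [3, 4, 5, 6] (3->2, 4->17, 5->9, 6->4), giving [2, 17, 9, 4].

[2, 17, 9, 4]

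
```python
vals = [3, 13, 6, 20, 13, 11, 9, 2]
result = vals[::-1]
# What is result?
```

vals has length 8. The slice vals[::-1] selects indices [7, 6, 5, 4, 3, 2, 1, 0] (7->2, 6->9, 5->11, 4->13, 3->20, 2->6, 1->13, 0->3), giving [2, 9, 11, 13, 20, 6, 13, 3].

[2, 9, 11, 13, 20, 6, 13, 3]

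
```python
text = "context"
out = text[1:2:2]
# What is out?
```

text has length 7. The slice text[1:2:2] selects indices [1] (1->'o'), giving 'o'.

'o'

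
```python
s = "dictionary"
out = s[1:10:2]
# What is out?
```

s has length 10. The slice s[1:10:2] selects indices [1, 3, 5, 7, 9] (1->'i', 3->'t', 5->'o', 7->'a', 9->'y'), giving 'itoay'.

'itoay'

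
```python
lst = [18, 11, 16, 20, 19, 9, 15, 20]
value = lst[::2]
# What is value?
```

lst has length 8. The slice lst[::2] selects indices [0, 2, 4, 6] (0->18, 2->16, 4->19, 6->15), giving [18, 16, 19, 15].

[18, 16, 19, 15]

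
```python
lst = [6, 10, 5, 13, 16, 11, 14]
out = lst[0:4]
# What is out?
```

lst has length 7. The slice lst[0:4] selects indices [0, 1, 2, 3] (0->6, 1->10, 2->5, 3->13), giving [6, 10, 5, 13].

[6, 10, 5, 13]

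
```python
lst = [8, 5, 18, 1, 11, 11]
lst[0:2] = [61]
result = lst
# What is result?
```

lst starts as [8, 5, 18, 1, 11, 11] (length 6). The slice lst[0:2] covers indices [0, 1] with values [8, 5]. Replacing that slice with [61] (different length) produces [61, 18, 1, 11, 11].

[61, 18, 1, 11, 11]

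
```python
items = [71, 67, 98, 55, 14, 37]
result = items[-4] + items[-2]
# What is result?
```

items has length 6. Negative index -4 maps to positive index 6 + (-4) = 2. items[2] = 98.
items has length 6. Negative index -2 maps to positive index 6 + (-2) = 4. items[4] = 14.
Sum: 98 + 14 = 112.

112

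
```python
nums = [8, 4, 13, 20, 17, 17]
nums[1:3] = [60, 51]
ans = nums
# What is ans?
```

nums starts as [8, 4, 13, 20, 17, 17] (length 6). The slice nums[1:3] covers indices [1, 2] with values [4, 13]. Replacing that slice with [60, 51] (same length) produces [8, 60, 51, 20, 17, 17].

[8, 60, 51, 20, 17, 17]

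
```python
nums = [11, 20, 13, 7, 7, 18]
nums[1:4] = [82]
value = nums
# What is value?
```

nums starts as [11, 20, 13, 7, 7, 18] (length 6). The slice nums[1:4] covers indices [1, 2, 3] with values [20, 13, 7]. Replacing that slice with [82] (different length) produces [11, 82, 7, 18].

[11, 82, 7, 18]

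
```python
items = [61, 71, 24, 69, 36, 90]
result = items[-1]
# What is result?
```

items has length 6. Negative index -1 maps to positive index 6 + (-1) = 5. items[5] = 90.

90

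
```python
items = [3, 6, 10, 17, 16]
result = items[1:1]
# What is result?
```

items has length 5. The slice items[1:1] resolves to an empty index range, so the result is [].

[]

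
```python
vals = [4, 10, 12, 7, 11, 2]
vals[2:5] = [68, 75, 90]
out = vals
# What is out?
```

vals starts as [4, 10, 12, 7, 11, 2] (length 6). The slice vals[2:5] covers indices [2, 3, 4] with values [12, 7, 11]. Replacing that slice with [68, 75, 90] (same length) produces [4, 10, 68, 75, 90, 2].

[4, 10, 68, 75, 90, 2]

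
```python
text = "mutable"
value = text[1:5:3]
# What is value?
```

text has length 7. The slice text[1:5:3] selects indices [1, 4] (1->'u', 4->'b'), giving 'ub'.

'ub'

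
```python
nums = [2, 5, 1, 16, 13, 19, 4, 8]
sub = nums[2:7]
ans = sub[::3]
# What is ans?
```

nums has length 8. The slice nums[2:7] selects indices [2, 3, 4, 5, 6] (2->1, 3->16, 4->13, 5->19, 6->4), giving [1, 16, 13, 19, 4]. So sub = [1, 16, 13, 19, 4]. sub has length 5. The slice sub[::3] selects indices [0, 3] (0->1, 3->19), giving [1, 19].

[1, 19]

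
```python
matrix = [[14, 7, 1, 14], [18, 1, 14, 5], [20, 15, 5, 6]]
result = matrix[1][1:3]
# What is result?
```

matrix[1] = [18, 1, 14, 5]. matrix[1] has length 4. The slice matrix[1][1:3] selects indices [1, 2] (1->1, 2->14), giving [1, 14].

[1, 14]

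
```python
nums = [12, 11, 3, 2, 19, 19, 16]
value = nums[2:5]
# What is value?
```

nums has length 7. The slice nums[2:5] selects indices [2, 3, 4] (2->3, 3->2, 4->19), giving [3, 2, 19].

[3, 2, 19]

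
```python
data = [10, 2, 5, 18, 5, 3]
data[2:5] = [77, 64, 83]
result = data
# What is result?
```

data starts as [10, 2, 5, 18, 5, 3] (length 6). The slice data[2:5] covers indices [2, 3, 4] with values [5, 18, 5]. Replacing that slice with [77, 64, 83] (same length) produces [10, 2, 77, 64, 83, 3].

[10, 2, 77, 64, 83, 3]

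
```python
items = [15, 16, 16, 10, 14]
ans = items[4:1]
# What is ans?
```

items has length 5. The slice items[4:1] resolves to an empty index range, so the result is [].

[]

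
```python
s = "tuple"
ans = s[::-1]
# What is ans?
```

s has length 5. The slice s[::-1] selects indices [4, 3, 2, 1, 0] (4->'e', 3->'l', 2->'p', 1->'u', 0->'t'), giving 'elput'.

'elput'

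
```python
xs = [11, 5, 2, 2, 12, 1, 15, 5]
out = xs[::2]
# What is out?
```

xs has length 8. The slice xs[::2] selects indices [0, 2, 4, 6] (0->11, 2->2, 4->12, 6->15), giving [11, 2, 12, 15].

[11, 2, 12, 15]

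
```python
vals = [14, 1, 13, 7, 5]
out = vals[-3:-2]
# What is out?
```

vals has length 5. The slice vals[-3:-2] selects indices [2] (2->13), giving [13].

[13]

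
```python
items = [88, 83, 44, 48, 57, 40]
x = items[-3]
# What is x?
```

items has length 6. Negative index -3 maps to positive index 6 + (-3) = 3. items[3] = 48.

48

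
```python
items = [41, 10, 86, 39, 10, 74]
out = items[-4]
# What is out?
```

items has length 6. Negative index -4 maps to positive index 6 + (-4) = 2. items[2] = 86.

86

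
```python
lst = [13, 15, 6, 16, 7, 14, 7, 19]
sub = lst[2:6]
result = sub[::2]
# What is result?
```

lst has length 8. The slice lst[2:6] selects indices [2, 3, 4, 5] (2->6, 3->16, 4->7, 5->14), giving [6, 16, 7, 14]. So sub = [6, 16, 7, 14]. sub has length 4. The slice sub[::2] selects indices [0, 2] (0->6, 2->7), giving [6, 7].

[6, 7]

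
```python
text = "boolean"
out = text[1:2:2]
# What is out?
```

text has length 7. The slice text[1:2:2] selects indices [1] (1->'o'), giving 'o'.

'o'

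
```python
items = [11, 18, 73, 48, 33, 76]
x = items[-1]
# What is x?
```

items has length 6. Negative index -1 maps to positive index 6 + (-1) = 5. items[5] = 76.

76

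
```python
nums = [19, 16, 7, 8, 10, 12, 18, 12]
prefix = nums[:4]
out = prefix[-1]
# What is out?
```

nums has length 8. The slice nums[:4] selects indices [0, 1, 2, 3] (0->19, 1->16, 2->7, 3->8), giving [19, 16, 7, 8]. So prefix = [19, 16, 7, 8]. Then prefix[-1] = 8.

8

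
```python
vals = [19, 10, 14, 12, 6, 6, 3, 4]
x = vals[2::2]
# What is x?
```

vals has length 8. The slice vals[2::2] selects indices [2, 4, 6] (2->14, 4->6, 6->3), giving [14, 6, 3].

[14, 6, 3]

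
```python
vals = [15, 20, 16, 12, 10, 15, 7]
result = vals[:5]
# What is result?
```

vals has length 7. The slice vals[:5] selects indices [0, 1, 2, 3, 4] (0->15, 1->20, 2->16, 3->12, 4->10), giving [15, 20, 16, 12, 10].

[15, 20, 16, 12, 10]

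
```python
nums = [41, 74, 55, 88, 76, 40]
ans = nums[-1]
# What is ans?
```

nums has length 6. Negative index -1 maps to positive index 6 + (-1) = 5. nums[5] = 40.

40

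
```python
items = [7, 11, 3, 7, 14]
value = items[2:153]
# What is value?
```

items has length 5. The slice items[2:153] selects indices [2, 3, 4] (2->3, 3->7, 4->14), giving [3, 7, 14].

[3, 7, 14]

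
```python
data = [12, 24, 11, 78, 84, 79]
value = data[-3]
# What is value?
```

data has length 6. Negative index -3 maps to positive index 6 + (-3) = 3. data[3] = 78.

78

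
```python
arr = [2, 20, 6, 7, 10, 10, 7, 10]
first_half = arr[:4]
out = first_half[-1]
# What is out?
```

arr has length 8. The slice arr[:4] selects indices [0, 1, 2, 3] (0->2, 1->20, 2->6, 3->7), giving [2, 20, 6, 7]. So first_half = [2, 20, 6, 7]. Then first_half[-1] = 7.

7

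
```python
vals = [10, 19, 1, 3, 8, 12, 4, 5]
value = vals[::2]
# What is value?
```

vals has length 8. The slice vals[::2] selects indices [0, 2, 4, 6] (0->10, 2->1, 4->8, 6->4), giving [10, 1, 8, 4].

[10, 1, 8, 4]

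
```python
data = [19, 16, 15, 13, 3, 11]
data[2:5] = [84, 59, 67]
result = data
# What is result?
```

data starts as [19, 16, 15, 13, 3, 11] (length 6). The slice data[2:5] covers indices [2, 3, 4] with values [15, 13, 3]. Replacing that slice with [84, 59, 67] (same length) produces [19, 16, 84, 59, 67, 11].

[19, 16, 84, 59, 67, 11]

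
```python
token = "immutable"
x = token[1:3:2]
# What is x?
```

token has length 9. The slice token[1:3:2] selects indices [1] (1->'m'), giving 'm'.

'm'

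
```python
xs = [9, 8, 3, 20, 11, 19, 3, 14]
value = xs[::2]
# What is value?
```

xs has length 8. The slice xs[::2] selects indices [0, 2, 4, 6] (0->9, 2->3, 4->11, 6->3), giving [9, 3, 11, 3].

[9, 3, 11, 3]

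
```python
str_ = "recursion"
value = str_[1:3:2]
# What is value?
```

str_ has length 9. The slice str_[1:3:2] selects indices [1] (1->'e'), giving 'e'.

'e'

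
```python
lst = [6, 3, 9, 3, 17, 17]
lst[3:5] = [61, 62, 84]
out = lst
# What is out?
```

lst starts as [6, 3, 9, 3, 17, 17] (length 6). The slice lst[3:5] covers indices [3, 4] with values [3, 17]. Replacing that slice with [61, 62, 84] (different length) produces [6, 3, 9, 61, 62, 84, 17].

[6, 3, 9, 61, 62, 84, 17]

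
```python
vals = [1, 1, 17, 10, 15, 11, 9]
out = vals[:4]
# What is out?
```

vals has length 7. The slice vals[:4] selects indices [0, 1, 2, 3] (0->1, 1->1, 2->17, 3->10), giving [1, 1, 17, 10].

[1, 1, 17, 10]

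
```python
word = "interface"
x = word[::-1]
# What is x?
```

word has length 9. The slice word[::-1] selects indices [8, 7, 6, 5, 4, 3, 2, 1, 0] (8->'e', 7->'c', 6->'a', 5->'f', 4->'r', 3->'e', 2->'t', 1->'n', 0->'i'), giving 'ecafretni'.

'ecafretni'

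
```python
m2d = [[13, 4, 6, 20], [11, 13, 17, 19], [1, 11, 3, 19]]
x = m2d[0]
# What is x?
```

m2d has 3 rows. Row 0 is [13, 4, 6, 20].

[13, 4, 6, 20]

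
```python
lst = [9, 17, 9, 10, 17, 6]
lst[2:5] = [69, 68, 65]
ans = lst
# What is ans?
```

lst starts as [9, 17, 9, 10, 17, 6] (length 6). The slice lst[2:5] covers indices [2, 3, 4] with values [9, 10, 17]. Replacing that slice with [69, 68, 65] (same length) produces [9, 17, 69, 68, 65, 6].

[9, 17, 69, 68, 65, 6]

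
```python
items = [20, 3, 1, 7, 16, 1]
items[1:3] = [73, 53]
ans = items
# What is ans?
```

items starts as [20, 3, 1, 7, 16, 1] (length 6). The slice items[1:3] covers indices [1, 2] with values [3, 1]. Replacing that slice with [73, 53] (same length) produces [20, 73, 53, 7, 16, 1].

[20, 73, 53, 7, 16, 1]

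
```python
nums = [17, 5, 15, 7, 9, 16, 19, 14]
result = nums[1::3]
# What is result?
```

nums has length 8. The slice nums[1::3] selects indices [1, 4, 7] (1->5, 4->9, 7->14), giving [5, 9, 14].

[5, 9, 14]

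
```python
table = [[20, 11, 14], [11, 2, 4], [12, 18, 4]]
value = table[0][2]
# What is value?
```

table[0] = [20, 11, 14]. Taking column 2 of that row yields 14.

14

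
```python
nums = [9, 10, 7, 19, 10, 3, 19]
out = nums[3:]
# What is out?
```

nums has length 7. The slice nums[3:] selects indices [3, 4, 5, 6] (3->19, 4->10, 5->3, 6->19), giving [19, 10, 3, 19].

[19, 10, 3, 19]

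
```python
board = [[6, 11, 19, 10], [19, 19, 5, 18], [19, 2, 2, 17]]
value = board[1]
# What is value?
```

board has 3 rows. Row 1 is [19, 19, 5, 18].

[19, 19, 5, 18]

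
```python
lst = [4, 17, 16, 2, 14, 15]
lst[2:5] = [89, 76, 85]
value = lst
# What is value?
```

lst starts as [4, 17, 16, 2, 14, 15] (length 6). The slice lst[2:5] covers indices [2, 3, 4] with values [16, 2, 14]. Replacing that slice with [89, 76, 85] (same length) produces [4, 17, 89, 76, 85, 15].

[4, 17, 89, 76, 85, 15]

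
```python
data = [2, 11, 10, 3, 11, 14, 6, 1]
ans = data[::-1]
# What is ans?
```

data has length 8. The slice data[::-1] selects indices [7, 6, 5, 4, 3, 2, 1, 0] (7->1, 6->6, 5->14, 4->11, 3->3, 2->10, 1->11, 0->2), giving [1, 6, 14, 11, 3, 10, 11, 2].

[1, 6, 14, 11, 3, 10, 11, 2]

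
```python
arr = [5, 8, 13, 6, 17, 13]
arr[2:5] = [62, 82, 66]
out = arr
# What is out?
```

arr starts as [5, 8, 13, 6, 17, 13] (length 6). The slice arr[2:5] covers indices [2, 3, 4] with values [13, 6, 17]. Replacing that slice with [62, 82, 66] (same length) produces [5, 8, 62, 82, 66, 13].

[5, 8, 62, 82, 66, 13]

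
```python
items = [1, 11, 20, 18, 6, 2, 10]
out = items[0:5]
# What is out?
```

items has length 7. The slice items[0:5] selects indices [0, 1, 2, 3, 4] (0->1, 1->11, 2->20, 3->18, 4->6), giving [1, 11, 20, 18, 6].

[1, 11, 20, 18, 6]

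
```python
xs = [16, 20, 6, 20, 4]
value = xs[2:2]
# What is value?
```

xs has length 5. The slice xs[2:2] resolves to an empty index range, so the result is [].

[]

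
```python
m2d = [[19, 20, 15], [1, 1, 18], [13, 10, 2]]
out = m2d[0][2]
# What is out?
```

m2d[0] = [19, 20, 15]. Taking column 2 of that row yields 15.

15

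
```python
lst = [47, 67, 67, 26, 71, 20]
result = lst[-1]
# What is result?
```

lst has length 6. Negative index -1 maps to positive index 6 + (-1) = 5. lst[5] = 20.

20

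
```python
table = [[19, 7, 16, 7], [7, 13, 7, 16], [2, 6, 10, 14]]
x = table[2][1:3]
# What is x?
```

table[2] = [2, 6, 10, 14]. table[2] has length 4. The slice table[2][1:3] selects indices [1, 2] (1->6, 2->10), giving [6, 10].

[6, 10]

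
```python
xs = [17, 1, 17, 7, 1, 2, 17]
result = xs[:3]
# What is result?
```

xs has length 7. The slice xs[:3] selects indices [0, 1, 2] (0->17, 1->1, 2->17), giving [17, 1, 17].

[17, 1, 17]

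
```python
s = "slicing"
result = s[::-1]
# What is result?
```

s has length 7. The slice s[::-1] selects indices [6, 5, 4, 3, 2, 1, 0] (6->'g', 5->'n', 4->'i', 3->'c', 2->'i', 1->'l', 0->'s'), giving 'gnicils'.

'gnicils'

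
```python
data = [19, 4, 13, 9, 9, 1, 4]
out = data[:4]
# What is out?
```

data has length 7. The slice data[:4] selects indices [0, 1, 2, 3] (0->19, 1->4, 2->13, 3->9), giving [19, 4, 13, 9].

[19, 4, 13, 9]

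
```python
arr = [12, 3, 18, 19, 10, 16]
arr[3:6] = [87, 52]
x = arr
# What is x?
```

arr starts as [12, 3, 18, 19, 10, 16] (length 6). The slice arr[3:6] covers indices [3, 4, 5] with values [19, 10, 16]. Replacing that slice with [87, 52] (different length) produces [12, 3, 18, 87, 52].

[12, 3, 18, 87, 52]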